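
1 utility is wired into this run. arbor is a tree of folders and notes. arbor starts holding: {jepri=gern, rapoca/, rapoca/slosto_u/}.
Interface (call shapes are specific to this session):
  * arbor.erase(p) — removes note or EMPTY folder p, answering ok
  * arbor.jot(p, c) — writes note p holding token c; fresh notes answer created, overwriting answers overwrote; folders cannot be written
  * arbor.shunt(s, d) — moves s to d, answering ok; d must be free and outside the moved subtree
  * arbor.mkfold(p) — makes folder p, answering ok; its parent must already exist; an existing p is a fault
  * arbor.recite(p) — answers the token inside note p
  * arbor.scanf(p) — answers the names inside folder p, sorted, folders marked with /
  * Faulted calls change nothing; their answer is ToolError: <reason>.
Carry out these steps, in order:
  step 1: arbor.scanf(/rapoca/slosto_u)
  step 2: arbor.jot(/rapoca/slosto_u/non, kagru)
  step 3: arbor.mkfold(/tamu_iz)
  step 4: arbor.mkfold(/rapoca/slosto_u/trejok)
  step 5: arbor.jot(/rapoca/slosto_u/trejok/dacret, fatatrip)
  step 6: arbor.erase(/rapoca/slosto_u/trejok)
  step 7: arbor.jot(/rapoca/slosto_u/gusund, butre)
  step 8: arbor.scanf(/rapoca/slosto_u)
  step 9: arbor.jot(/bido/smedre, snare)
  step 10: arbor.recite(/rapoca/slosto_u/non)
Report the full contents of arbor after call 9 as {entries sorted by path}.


CALL scanf[p='/rapoca/slosto_u']
RET  []
CALL jot[p='/rapoca/slosto_u/non'; c='kagru']
RET  created
CALL mkfold[p='/tamu_iz']
RET  ok
CALL mkfold[p='/rapoca/slosto_u/trejok']
RET  ok
CALL jot[p='/rapoca/slosto_u/trejok/dacret'; c='fatatrip']
RET  created
CALL erase[p='/rapoca/slosto_u/trejok']
RET  ToolError: not empty
CALL jot[p='/rapoca/slosto_u/gusund'; c='butre']
RET  created
CALL scanf[p='/rapoca/slosto_u']
RET  [gusund, non, trejok/]
CALL jot[p='/bido/smedre'; c='snare']
RET  ToolError: no parent
CALL recite[p='/rapoca/slosto_u/non']
RET  kagru

Answer: {jepri=gern, rapoca/, rapoca/slosto_u/, rapoca/slosto_u/gusund=butre, rapoca/slosto_u/non=kagru, rapoca/slosto_u/trejok/, rapoca/slosto_u/trejok/dacret=fatatrip, tamu_iz/}


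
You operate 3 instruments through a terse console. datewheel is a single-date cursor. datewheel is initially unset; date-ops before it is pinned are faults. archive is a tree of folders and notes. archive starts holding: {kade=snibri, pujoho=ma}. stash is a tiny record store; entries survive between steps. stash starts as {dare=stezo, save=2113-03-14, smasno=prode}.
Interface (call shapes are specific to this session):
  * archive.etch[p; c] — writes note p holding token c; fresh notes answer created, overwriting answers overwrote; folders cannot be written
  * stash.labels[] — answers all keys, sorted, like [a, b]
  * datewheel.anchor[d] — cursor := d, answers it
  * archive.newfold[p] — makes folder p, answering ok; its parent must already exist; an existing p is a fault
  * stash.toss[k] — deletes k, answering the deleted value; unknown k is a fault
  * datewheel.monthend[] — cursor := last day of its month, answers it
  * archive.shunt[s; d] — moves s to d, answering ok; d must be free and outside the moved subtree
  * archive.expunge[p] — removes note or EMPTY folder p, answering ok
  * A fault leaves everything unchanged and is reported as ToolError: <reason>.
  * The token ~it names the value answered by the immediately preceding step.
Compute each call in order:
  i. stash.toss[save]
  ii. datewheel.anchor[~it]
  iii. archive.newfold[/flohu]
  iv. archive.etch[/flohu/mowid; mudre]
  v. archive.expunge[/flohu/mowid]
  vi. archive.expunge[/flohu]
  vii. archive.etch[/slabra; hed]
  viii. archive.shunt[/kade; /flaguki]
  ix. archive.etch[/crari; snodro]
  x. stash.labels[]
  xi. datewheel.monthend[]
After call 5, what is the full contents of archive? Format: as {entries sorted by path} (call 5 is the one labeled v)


Answer: {flohu/, kade=snibri, pujoho=ma}

Derivation:
Act: stash.toss[k: save]
Obs: 2113-03-14
Act: datewheel.anchor[d: ~it]
Obs: 2113-03-14
Act: archive.newfold[p: /flohu]
Obs: ok
Act: archive.etch[p: /flohu/mowid; c: mudre]
Obs: created
Act: archive.expunge[p: /flohu/mowid]
Obs: ok
Act: archive.expunge[p: /flohu]
Obs: ok
Act: archive.etch[p: /slabra; c: hed]
Obs: created
Act: archive.shunt[s: /kade; d: /flaguki]
Obs: ok
Act: archive.etch[p: /crari; c: snodro]
Obs: created
Act: stash.labels[]
Obs: [dare, smasno]
Act: datewheel.monthend[]
Obs: 2113-03-31


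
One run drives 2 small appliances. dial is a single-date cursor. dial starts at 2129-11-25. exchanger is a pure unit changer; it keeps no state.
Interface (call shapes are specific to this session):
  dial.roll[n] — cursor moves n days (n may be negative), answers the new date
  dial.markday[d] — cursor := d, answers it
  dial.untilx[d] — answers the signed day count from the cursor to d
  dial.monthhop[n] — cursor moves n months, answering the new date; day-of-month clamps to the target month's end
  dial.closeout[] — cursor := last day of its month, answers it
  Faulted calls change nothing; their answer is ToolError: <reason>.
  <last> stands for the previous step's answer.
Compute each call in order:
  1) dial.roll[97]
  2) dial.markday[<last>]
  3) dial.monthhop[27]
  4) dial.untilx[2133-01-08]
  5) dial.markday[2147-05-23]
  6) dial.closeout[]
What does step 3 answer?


> dial.roll n='97'
= 2130-03-02
> dial.markday d='<last>'
= 2130-03-02
> dial.monthhop n='27'
= 2132-06-02
> dial.untilx d='2133-01-08'
= 220
> dial.markday d='2147-05-23'
= 2147-05-23
> dial.closeout
= 2147-05-31

Answer: 2132-06-02


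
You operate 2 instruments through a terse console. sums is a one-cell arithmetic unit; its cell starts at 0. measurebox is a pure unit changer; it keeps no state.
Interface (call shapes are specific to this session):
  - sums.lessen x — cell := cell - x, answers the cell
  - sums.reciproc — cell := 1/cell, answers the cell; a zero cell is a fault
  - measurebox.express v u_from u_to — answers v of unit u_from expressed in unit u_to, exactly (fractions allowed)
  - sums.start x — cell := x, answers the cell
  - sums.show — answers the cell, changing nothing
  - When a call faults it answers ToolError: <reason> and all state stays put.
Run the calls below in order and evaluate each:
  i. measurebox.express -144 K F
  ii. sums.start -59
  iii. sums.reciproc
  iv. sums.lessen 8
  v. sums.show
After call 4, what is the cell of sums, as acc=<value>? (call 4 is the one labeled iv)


// 1. express(-144, K, F) -> -71887/100
// 2. start(-59) -> -59
// 3. reciproc() -> -1/59
// 4. lessen(8) -> -473/59
// 5. show() -> -473/59

Answer: acc=-473/59


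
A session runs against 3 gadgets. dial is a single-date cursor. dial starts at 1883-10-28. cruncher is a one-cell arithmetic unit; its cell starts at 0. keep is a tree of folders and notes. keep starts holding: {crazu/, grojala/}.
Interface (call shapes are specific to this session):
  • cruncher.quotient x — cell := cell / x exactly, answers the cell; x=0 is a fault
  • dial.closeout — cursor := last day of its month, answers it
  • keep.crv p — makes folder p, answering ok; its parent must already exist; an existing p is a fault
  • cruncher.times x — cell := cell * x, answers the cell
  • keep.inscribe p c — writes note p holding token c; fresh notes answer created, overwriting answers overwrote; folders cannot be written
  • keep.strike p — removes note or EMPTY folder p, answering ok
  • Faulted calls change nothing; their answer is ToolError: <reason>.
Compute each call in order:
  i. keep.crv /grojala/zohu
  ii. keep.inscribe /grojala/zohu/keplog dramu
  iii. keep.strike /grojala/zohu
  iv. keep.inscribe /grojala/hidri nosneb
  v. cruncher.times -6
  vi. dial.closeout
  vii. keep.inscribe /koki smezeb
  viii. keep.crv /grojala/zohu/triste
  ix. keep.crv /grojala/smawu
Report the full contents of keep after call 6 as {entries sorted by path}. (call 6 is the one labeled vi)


Answer: {crazu/, grojala/, grojala/hidri=nosneb, grojala/zohu/, grojala/zohu/keplog=dramu}

Derivation:
>>> keep.crv p→/grojala/zohu
  ok
>>> keep.inscribe p→/grojala/zohu/keplog c→dramu
  created
>>> keep.strike p→/grojala/zohu
  ToolError: not empty
>>> keep.inscribe p→/grojala/hidri c→nosneb
  created
>>> cruncher.times x→-6
  0
>>> dial.closeout
  1883-10-31
>>> keep.inscribe p→/koki c→smezeb
  created
>>> keep.crv p→/grojala/zohu/triste
  ok
>>> keep.crv p→/grojala/smawu
  ok


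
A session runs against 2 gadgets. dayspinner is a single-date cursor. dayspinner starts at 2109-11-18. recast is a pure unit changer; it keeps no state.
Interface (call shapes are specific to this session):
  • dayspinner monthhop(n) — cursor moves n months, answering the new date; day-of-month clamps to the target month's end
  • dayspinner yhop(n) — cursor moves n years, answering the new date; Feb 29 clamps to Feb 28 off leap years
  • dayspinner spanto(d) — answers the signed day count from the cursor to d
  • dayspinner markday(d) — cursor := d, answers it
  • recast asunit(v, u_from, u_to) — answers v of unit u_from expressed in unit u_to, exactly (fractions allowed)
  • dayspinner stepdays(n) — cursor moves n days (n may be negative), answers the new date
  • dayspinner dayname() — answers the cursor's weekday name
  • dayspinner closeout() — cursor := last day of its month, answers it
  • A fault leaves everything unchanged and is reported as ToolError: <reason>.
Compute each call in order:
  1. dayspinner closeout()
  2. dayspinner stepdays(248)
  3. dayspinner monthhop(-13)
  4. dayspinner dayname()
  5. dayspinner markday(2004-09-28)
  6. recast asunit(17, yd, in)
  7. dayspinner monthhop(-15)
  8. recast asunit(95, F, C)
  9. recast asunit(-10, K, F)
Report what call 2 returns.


[in] dayspinner closeout
[out] 2109-11-30
[in] dayspinner stepdays n: 248
[out] 2110-08-05
[in] dayspinner monthhop n: -13
[out] 2109-07-05
[in] dayspinner dayname
[out] Friday
[in] dayspinner markday d: 2004-09-28
[out] 2004-09-28
[in] recast asunit v: 17 u_from: yd u_to: in
[out] 612
[in] dayspinner monthhop n: -15
[out] 2003-06-28
[in] recast asunit v: 95 u_from: F u_to: C
[out] 35
[in] recast asunit v: -10 u_from: K u_to: F
[out] -47767/100

Answer: 2110-08-05


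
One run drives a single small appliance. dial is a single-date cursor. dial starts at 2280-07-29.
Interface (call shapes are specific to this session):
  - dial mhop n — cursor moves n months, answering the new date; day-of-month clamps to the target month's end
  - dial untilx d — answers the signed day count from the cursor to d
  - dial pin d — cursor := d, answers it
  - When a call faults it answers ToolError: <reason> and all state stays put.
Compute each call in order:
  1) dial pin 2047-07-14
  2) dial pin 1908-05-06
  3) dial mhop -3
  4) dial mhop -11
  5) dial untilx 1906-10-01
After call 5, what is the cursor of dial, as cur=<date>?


>> dial pin(d→2047-07-14)
<< 2047-07-14
>> dial pin(d→1908-05-06)
<< 1908-05-06
>> dial mhop(n→-3)
<< 1908-02-06
>> dial mhop(n→-11)
<< 1907-03-06
>> dial untilx(d→1906-10-01)
<< -156

Answer: cur=1907-03-06


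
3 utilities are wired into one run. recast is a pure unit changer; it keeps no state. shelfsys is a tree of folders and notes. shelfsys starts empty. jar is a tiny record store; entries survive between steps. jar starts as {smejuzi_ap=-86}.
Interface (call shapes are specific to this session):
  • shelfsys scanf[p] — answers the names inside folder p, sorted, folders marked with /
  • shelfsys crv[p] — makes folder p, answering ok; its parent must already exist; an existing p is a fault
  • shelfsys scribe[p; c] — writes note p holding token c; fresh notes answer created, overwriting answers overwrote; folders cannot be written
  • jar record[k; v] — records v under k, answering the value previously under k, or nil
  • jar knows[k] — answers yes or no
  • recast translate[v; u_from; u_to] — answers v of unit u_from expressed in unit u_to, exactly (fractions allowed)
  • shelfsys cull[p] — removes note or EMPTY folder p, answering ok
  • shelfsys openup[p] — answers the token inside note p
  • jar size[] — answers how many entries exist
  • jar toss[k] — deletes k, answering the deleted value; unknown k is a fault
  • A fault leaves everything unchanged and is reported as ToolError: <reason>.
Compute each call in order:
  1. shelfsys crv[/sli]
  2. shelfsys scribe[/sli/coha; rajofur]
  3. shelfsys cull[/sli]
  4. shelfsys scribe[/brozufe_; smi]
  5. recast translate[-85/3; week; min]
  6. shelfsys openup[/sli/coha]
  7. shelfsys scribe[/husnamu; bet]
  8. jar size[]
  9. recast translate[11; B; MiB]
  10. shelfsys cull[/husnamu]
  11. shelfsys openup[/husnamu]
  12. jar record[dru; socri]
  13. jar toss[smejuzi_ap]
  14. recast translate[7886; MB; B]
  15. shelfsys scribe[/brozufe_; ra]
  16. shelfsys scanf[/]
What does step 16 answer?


// shelfsys crv(p=/sli) == ok
// shelfsys scribe(p=/sli/coha, c=rajofur) == created
// shelfsys cull(p=/sli) == ToolError: not empty
// shelfsys scribe(p=/brozufe_, c=smi) == created
// recast translate(v=-85/3, u_from=week, u_to=min) == -285600
// shelfsys openup(p=/sli/coha) == rajofur
// shelfsys scribe(p=/husnamu, c=bet) == created
// jar size() == 1
// recast translate(v=11, u_from=B, u_to=MiB) == 11/1048576
// shelfsys cull(p=/husnamu) == ok
// shelfsys openup(p=/husnamu) == ToolError: not found
// jar record(k=dru, v=socri) == nil
// jar toss(k=smejuzi_ap) == -86
// recast translate(v=7886, u_from=MB, u_to=B) == 7886000000
// shelfsys scribe(p=/brozufe_, c=ra) == overwrote
// shelfsys scanf(p=/) == [brozufe_, sli/]

Answer: [brozufe_, sli/]


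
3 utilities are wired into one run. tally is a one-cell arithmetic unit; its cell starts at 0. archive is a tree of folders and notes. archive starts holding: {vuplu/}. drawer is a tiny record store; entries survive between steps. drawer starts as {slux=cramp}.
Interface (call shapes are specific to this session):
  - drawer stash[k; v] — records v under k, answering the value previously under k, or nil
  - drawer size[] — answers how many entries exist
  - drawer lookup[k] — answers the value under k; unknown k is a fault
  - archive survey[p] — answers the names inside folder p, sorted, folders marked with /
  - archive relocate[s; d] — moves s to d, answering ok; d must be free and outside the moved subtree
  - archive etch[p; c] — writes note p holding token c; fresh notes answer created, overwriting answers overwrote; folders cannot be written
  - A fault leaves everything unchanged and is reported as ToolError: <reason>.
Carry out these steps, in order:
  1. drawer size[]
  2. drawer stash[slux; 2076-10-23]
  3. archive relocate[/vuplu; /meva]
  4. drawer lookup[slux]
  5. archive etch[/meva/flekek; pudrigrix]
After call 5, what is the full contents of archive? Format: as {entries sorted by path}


Answer: {meva/, meva/flekek=pudrigrix}

Derivation:
>> drawer size()
<< 1
>> drawer stash(k='slux', v='2076-10-23')
<< cramp
>> archive relocate(s='/vuplu', d='/meva')
<< ok
>> drawer lookup(k='slux')
<< 2076-10-23
>> archive etch(p='/meva/flekek', c='pudrigrix')
<< created


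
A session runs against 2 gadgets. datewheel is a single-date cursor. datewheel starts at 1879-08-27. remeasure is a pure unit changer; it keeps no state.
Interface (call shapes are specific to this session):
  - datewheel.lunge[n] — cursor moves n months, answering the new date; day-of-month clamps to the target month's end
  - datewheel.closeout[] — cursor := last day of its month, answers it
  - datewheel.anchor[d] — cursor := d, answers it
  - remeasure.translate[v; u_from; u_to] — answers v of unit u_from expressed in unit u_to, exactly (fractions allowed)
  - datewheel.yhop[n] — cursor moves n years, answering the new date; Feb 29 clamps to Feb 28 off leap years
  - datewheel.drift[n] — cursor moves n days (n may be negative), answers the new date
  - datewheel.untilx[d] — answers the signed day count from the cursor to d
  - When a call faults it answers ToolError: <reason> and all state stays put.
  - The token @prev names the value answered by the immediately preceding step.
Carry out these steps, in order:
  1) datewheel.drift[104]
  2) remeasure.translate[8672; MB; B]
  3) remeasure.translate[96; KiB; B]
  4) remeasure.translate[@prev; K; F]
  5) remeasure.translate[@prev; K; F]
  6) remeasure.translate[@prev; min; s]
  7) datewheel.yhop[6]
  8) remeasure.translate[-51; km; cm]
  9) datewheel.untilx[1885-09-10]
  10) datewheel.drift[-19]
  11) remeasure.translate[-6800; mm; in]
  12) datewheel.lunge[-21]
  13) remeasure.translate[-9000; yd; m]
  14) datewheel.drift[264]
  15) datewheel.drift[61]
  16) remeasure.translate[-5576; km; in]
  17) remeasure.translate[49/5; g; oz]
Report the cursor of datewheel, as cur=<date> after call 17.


Answer: cur=1885-01-10

Derivation:
→ datewheel.drift(104)
← 1879-12-09
→ remeasure.translate(8672, MB, B)
← 8672000000
→ remeasure.translate(96, KiB, B)
← 98304
→ remeasure.translate(@prev, K, F)
← 17648753/100
→ remeasure.translate(@prev, K, F)
← 79304471/250
→ remeasure.translate(@prev, min, s)
← 475826826/25
→ datewheel.yhop(6)
← 1885-12-09
→ remeasure.translate(-51, km, cm)
← -5100000
→ datewheel.untilx(1885-09-10)
← -90
→ datewheel.drift(-19)
← 1885-11-20
→ remeasure.translate(-6800, mm, in)
← -34000/127
→ datewheel.lunge(-21)
← 1884-02-20
→ remeasure.translate(-9000, yd, m)
← -41148/5
→ datewheel.drift(264)
← 1884-11-10
→ datewheel.drift(61)
← 1885-01-10
→ remeasure.translate(-5576, km, in)
← -27880000000/127
→ remeasure.translate(49/5, g, oz)
← 2240000/6479891


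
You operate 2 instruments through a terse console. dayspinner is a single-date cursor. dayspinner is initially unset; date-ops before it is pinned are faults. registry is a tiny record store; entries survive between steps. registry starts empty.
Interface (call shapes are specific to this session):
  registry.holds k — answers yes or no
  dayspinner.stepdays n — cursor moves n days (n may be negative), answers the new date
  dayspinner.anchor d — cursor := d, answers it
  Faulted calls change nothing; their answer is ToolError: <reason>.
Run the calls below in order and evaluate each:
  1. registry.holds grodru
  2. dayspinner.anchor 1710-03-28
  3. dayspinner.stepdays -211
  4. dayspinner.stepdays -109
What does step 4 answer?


==> registry.holds(grodru)
<== no
==> dayspinner.anchor(1710-03-28)
<== 1710-03-28
==> dayspinner.stepdays(-211)
<== 1709-08-29
==> dayspinner.stepdays(-109)
<== 1709-05-12

Answer: 1709-05-12


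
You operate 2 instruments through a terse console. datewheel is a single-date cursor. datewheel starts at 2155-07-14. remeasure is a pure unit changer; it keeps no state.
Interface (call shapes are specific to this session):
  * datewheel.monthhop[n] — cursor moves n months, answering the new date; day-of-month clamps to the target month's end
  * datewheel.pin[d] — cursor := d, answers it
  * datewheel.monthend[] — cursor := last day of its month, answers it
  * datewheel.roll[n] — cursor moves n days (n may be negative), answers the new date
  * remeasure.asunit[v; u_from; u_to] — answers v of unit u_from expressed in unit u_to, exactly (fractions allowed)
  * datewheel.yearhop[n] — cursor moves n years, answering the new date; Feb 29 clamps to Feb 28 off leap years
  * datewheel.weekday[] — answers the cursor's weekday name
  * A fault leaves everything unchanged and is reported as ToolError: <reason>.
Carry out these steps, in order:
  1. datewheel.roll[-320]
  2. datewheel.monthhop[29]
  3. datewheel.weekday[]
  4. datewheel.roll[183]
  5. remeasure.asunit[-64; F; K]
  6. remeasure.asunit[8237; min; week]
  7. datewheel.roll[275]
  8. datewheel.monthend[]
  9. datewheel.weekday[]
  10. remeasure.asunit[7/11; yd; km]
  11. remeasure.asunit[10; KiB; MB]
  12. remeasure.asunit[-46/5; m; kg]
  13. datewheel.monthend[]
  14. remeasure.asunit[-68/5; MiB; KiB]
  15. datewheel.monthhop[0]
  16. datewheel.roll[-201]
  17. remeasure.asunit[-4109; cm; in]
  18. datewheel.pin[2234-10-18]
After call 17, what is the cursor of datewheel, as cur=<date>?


Answer: cur=2157-11-11

Derivation:
> datewheel.roll n='-320'
:: 2154-08-28
> datewheel.monthhop n='29'
:: 2157-01-28
> datewheel.weekday
:: Friday
> datewheel.roll n='183'
:: 2157-07-30
> remeasure.asunit v='-64' u_from='F' u_to='K'
:: 13189/60
> remeasure.asunit v='8237' u_from='min' u_to='week'
:: 8237/10080
> datewheel.roll n='275'
:: 2158-05-01
> datewheel.monthend
:: 2158-05-31
> datewheel.weekday
:: Wednesday
> remeasure.asunit v='7/11' u_from='yd' u_to='km'
:: 8001/13750000
> remeasure.asunit v='10' u_from='KiB' u_to='MB'
:: 32/3125
> remeasure.asunit v='-46/5' u_from='m' u_to='kg'
:: ToolError: incompatible units
> datewheel.monthend
:: 2158-05-31
> remeasure.asunit v='-68/5' u_from='MiB' u_to='KiB'
:: -69632/5
> datewheel.monthhop n='0'
:: 2158-05-31
> datewheel.roll n='-201'
:: 2157-11-11
> remeasure.asunit v='-4109' u_from='cm' u_to='in'
:: -205450/127
> datewheel.pin d='2234-10-18'
:: 2234-10-18


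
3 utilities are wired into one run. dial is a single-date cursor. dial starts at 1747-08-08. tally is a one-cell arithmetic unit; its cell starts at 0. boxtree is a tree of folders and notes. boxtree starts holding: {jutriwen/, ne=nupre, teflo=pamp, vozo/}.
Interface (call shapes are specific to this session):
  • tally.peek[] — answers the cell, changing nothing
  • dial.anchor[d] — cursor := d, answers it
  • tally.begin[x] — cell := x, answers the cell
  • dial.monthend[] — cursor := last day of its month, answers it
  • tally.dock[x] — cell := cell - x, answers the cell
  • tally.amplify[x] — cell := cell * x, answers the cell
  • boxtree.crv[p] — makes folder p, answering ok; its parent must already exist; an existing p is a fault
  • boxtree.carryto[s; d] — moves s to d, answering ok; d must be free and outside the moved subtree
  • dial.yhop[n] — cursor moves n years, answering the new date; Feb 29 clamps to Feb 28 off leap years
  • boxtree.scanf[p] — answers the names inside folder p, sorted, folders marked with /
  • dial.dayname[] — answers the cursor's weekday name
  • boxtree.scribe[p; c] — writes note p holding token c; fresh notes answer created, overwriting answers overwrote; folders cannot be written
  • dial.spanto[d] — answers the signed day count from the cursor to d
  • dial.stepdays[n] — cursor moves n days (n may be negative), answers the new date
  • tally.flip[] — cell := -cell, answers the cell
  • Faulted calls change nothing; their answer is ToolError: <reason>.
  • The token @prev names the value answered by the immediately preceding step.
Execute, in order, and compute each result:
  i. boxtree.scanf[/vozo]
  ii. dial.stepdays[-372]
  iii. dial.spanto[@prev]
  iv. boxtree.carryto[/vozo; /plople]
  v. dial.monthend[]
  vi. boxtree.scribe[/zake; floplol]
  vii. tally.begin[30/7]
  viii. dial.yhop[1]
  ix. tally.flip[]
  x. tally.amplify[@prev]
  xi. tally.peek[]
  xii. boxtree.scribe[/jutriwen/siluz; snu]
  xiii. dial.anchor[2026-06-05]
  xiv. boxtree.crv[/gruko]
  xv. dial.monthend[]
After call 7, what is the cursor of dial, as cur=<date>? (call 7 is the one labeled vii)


Act: boxtree.scanf[p='/vozo']
Obs: []
Act: dial.stepdays[n='-372']
Obs: 1746-08-01
Act: dial.spanto[d='@prev']
Obs: 0
Act: boxtree.carryto[s='/vozo'; d='/plople']
Obs: ok
Act: dial.monthend[]
Obs: 1746-08-31
Act: boxtree.scribe[p='/zake'; c='floplol']
Obs: created
Act: tally.begin[x='30/7']
Obs: 30/7
Act: dial.yhop[n='1']
Obs: 1747-08-31
Act: tally.flip[]
Obs: -30/7
Act: tally.amplify[x='@prev']
Obs: 900/49
Act: tally.peek[]
Obs: 900/49
Act: boxtree.scribe[p='/jutriwen/siluz'; c='snu']
Obs: created
Act: dial.anchor[d='2026-06-05']
Obs: 2026-06-05
Act: boxtree.crv[p='/gruko']
Obs: ok
Act: dial.monthend[]
Obs: 2026-06-30

Answer: cur=1746-08-31


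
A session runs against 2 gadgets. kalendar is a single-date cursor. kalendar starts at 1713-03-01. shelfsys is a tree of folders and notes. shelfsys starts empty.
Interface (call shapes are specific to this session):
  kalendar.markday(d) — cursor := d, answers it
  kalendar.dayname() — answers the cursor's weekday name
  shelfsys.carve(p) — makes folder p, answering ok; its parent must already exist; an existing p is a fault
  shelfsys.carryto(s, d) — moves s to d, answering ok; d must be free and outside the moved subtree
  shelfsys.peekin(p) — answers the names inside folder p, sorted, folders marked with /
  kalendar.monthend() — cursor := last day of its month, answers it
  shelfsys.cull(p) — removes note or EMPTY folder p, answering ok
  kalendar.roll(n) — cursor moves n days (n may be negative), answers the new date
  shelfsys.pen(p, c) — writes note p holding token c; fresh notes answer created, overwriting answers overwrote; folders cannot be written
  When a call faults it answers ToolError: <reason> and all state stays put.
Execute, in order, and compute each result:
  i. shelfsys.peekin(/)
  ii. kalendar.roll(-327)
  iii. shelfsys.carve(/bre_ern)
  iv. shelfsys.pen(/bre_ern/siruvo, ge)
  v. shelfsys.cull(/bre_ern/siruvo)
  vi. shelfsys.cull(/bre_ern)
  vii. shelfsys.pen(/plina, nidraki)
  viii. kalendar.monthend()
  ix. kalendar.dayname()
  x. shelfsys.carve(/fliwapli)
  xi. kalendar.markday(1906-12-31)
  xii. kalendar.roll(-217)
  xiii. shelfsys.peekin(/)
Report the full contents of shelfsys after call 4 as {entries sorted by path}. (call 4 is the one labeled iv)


// 1. shelfsys.peekin(p: /) -> []
// 2. kalendar.roll(n: -327) -> 1712-04-08
// 3. shelfsys.carve(p: /bre_ern) -> ok
// 4. shelfsys.pen(p: /bre_ern/siruvo, c: ge) -> created
// 5. shelfsys.cull(p: /bre_ern/siruvo) -> ok
// 6. shelfsys.cull(p: /bre_ern) -> ok
// 7. shelfsys.pen(p: /plina, c: nidraki) -> created
// 8. kalendar.monthend() -> 1712-04-30
// 9. kalendar.dayname() -> Saturday
// 10. shelfsys.carve(p: /fliwapli) -> ok
// 11. kalendar.markday(d: 1906-12-31) -> 1906-12-31
// 12. kalendar.roll(n: -217) -> 1906-05-28
// 13. shelfsys.peekin(p: /) -> [fliwapli/, plina]

Answer: {bre_ern/, bre_ern/siruvo=ge}


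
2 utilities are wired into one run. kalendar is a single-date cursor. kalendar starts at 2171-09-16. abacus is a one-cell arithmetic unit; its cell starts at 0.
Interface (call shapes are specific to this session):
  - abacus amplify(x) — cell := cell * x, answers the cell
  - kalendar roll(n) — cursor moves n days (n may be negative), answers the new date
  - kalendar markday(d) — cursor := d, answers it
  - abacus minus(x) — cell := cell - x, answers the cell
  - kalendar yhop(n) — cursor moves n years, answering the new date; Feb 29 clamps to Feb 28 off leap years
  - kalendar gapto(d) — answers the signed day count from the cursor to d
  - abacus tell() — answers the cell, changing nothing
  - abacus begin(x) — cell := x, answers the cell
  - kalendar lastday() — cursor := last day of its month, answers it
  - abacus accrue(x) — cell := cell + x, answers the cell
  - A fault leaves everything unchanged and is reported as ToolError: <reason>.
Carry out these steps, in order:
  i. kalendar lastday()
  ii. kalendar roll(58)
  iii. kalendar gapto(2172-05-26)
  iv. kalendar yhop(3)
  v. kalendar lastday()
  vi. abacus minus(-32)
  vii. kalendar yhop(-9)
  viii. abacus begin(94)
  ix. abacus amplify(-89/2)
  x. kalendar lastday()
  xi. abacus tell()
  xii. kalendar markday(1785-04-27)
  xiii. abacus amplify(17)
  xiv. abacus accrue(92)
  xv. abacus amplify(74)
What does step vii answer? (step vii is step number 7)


Answer: 2165-11-30

Derivation:
;; kalendar lastday() == 2171-09-30
;; kalendar roll(n: 58) == 2171-11-27
;; kalendar gapto(d: 2172-05-26) == 181
;; kalendar yhop(n: 3) == 2174-11-27
;; kalendar lastday() == 2174-11-30
;; abacus minus(x: -32) == 32
;; kalendar yhop(n: -9) == 2165-11-30
;; abacus begin(x: 94) == 94
;; abacus amplify(x: -89/2) == -4183
;; kalendar lastday() == 2165-11-30
;; abacus tell() == -4183
;; kalendar markday(d: 1785-04-27) == 1785-04-27
;; abacus amplify(x: 17) == -71111
;; abacus accrue(x: 92) == -71019
;; abacus amplify(x: 74) == -5255406


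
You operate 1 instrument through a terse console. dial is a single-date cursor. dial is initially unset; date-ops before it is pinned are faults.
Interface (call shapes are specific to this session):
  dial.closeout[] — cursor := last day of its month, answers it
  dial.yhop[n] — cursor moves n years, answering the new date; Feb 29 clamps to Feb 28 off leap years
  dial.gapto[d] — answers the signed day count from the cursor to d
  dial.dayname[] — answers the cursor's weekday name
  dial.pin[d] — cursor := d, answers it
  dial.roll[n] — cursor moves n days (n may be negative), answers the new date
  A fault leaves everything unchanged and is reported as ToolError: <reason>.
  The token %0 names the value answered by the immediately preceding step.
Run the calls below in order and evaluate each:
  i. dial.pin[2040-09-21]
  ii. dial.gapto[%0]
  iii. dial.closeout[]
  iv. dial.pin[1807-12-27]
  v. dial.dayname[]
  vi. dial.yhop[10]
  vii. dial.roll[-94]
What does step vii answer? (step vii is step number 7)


Answer: 1817-09-24

Derivation:
I invoke dial.pin(d='2040-09-21'), yielding 2040-09-21.
Next I call dial.gapto(d='%0'), and get 0.
Then dial.closeout, → 2040-09-30.
Then dial.pin(d='1807-12-27'), yielding 1807-12-27.
I use dial.dayname(), yielding Sunday.
Then dial.yhop(n='10'), giving 1817-12-27.
I use dial.roll(n='-94'), and see 1817-09-24.


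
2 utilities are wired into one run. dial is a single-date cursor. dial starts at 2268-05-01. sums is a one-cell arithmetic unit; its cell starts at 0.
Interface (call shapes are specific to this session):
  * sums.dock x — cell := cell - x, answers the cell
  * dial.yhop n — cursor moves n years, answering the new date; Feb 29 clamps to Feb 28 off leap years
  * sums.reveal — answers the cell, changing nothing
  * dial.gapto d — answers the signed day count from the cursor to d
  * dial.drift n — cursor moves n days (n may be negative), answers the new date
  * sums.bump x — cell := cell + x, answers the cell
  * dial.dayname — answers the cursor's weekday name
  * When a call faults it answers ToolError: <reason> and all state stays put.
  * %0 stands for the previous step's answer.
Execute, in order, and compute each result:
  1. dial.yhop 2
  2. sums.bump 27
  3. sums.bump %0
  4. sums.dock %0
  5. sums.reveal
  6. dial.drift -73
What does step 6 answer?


;; 1. yhop(2) : 2270-05-01
;; 2. bump(27) : 27
;; 3. bump(%0) : 54
;; 4. dock(%0) : 0
;; 5. reveal() : 0
;; 6. drift(-73) : 2270-02-17

Answer: 2270-02-17


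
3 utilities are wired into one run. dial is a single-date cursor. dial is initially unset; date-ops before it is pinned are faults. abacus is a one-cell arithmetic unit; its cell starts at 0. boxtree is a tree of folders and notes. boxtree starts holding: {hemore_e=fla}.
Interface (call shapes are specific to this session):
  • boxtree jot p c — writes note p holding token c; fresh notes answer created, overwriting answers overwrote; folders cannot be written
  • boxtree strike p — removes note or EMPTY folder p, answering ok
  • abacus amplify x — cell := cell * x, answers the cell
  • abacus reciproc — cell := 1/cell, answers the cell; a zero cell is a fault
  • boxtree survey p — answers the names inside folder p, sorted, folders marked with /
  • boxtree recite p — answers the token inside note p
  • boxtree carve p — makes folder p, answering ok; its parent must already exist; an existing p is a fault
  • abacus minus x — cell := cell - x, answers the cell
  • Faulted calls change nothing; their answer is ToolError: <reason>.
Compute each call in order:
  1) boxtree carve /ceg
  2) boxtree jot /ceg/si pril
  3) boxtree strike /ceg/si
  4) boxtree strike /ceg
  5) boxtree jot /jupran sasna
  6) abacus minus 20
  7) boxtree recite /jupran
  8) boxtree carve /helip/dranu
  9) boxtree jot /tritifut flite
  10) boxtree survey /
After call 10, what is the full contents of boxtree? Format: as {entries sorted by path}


% boxtree carve(p='/ceg') ~> ok
% boxtree jot(p='/ceg/si', c='pril') ~> created
% boxtree strike(p='/ceg/si') ~> ok
% boxtree strike(p='/ceg') ~> ok
% boxtree jot(p='/jupran', c='sasna') ~> created
% abacus minus(x='20') ~> -20
% boxtree recite(p='/jupran') ~> sasna
% boxtree carve(p='/helip/dranu') ~> ToolError: no parent
% boxtree jot(p='/tritifut', c='flite') ~> created
% boxtree survey(p='/') ~> [hemore_e, jupran, tritifut]

Answer: {hemore_e=fla, jupran=sasna, tritifut=flite}


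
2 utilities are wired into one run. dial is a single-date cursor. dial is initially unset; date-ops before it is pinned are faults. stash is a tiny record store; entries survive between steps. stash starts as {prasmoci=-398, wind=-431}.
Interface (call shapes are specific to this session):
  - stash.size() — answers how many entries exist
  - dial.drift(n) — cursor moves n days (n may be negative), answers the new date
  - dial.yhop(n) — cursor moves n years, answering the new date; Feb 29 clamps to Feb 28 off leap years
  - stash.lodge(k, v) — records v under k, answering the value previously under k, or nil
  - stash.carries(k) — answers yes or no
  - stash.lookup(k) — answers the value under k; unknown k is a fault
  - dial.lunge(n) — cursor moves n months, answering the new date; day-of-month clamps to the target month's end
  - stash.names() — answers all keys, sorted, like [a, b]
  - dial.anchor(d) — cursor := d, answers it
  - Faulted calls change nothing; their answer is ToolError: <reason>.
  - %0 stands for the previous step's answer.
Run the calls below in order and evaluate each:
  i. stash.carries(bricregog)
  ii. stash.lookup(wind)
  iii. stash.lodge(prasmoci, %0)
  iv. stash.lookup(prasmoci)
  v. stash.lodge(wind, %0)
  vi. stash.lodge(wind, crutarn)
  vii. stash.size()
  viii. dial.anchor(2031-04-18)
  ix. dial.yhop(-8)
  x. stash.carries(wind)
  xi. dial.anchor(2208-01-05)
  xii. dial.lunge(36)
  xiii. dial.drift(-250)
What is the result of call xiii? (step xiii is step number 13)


Step: stash.carries[k: bricregog]
Result: no
Step: stash.lookup[k: wind]
Result: -431
Step: stash.lodge[k: prasmoci; v: %0]
Result: -398
Step: stash.lookup[k: prasmoci]
Result: -431
Step: stash.lodge[k: wind; v: %0]
Result: -431
Step: stash.lodge[k: wind; v: crutarn]
Result: -431
Step: stash.size[]
Result: 2
Step: dial.anchor[d: 2031-04-18]
Result: 2031-04-18
Step: dial.yhop[n: -8]
Result: 2023-04-18
Step: stash.carries[k: wind]
Result: yes
Step: dial.anchor[d: 2208-01-05]
Result: 2208-01-05
Step: dial.lunge[n: 36]
Result: 2211-01-05
Step: dial.drift[n: -250]
Result: 2210-04-30

Answer: 2210-04-30


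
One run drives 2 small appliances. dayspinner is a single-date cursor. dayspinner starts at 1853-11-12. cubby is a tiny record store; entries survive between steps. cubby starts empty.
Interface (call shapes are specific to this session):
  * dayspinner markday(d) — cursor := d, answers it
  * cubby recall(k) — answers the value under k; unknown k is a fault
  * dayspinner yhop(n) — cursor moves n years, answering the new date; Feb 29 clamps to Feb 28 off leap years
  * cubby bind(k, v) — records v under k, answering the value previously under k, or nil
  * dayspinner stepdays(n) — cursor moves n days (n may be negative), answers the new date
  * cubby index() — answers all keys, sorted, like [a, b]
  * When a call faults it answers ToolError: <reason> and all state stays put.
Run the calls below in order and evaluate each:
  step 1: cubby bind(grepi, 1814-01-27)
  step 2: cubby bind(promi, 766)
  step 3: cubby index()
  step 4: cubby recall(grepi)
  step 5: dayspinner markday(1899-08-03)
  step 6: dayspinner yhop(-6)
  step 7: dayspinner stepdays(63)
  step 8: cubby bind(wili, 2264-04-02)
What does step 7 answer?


Answer: 1893-10-05

Derivation:
-- 1. cubby bind(k='grepi', v='1814-01-27') : nil
-- 2. cubby bind(k='promi', v='766') : nil
-- 3. cubby index() : [grepi, promi]
-- 4. cubby recall(k='grepi') : 1814-01-27
-- 5. dayspinner markday(d='1899-08-03') : 1899-08-03
-- 6. dayspinner yhop(n='-6') : 1893-08-03
-- 7. dayspinner stepdays(n='63') : 1893-10-05
-- 8. cubby bind(k='wili', v='2264-04-02') : nil


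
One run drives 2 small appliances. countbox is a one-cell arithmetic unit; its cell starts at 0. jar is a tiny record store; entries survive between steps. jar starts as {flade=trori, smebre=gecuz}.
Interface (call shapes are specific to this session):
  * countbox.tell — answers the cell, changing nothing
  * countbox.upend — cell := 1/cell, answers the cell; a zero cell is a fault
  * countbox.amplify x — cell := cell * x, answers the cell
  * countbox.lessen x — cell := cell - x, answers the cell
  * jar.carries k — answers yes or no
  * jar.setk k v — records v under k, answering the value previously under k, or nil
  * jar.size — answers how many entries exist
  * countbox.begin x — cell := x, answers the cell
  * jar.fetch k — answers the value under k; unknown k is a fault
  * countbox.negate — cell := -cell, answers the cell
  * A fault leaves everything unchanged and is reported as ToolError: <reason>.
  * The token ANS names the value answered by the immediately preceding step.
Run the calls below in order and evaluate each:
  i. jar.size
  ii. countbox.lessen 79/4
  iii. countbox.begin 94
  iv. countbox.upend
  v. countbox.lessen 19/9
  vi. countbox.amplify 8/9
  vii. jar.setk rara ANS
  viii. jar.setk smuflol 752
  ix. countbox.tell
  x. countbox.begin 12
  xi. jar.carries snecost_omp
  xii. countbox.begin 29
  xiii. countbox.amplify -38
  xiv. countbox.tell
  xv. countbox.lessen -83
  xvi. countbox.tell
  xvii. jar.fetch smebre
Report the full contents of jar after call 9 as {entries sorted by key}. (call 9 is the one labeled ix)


// jar.size() -> 2
// countbox.lessen(x='79/4') -> -79/4
// countbox.begin(x='94') -> 94
// countbox.upend() -> 1/94
// countbox.lessen(x='19/9') -> -1777/846
// countbox.amplify(x='8/9') -> -7108/3807
// jar.setk(k='rara', v='ANS') -> nil
// jar.setk(k='smuflol', v='752') -> nil
// countbox.tell() -> -7108/3807
// countbox.begin(x='12') -> 12
// jar.carries(k='snecost_omp') -> no
// countbox.begin(x='29') -> 29
// countbox.amplify(x='-38') -> -1102
// countbox.tell() -> -1102
// countbox.lessen(x='-83') -> -1019
// countbox.tell() -> -1019
// jar.fetch(k='smebre') -> gecuz

Answer: {flade=trori, rara=-7108/3807, smebre=gecuz, smuflol=752}


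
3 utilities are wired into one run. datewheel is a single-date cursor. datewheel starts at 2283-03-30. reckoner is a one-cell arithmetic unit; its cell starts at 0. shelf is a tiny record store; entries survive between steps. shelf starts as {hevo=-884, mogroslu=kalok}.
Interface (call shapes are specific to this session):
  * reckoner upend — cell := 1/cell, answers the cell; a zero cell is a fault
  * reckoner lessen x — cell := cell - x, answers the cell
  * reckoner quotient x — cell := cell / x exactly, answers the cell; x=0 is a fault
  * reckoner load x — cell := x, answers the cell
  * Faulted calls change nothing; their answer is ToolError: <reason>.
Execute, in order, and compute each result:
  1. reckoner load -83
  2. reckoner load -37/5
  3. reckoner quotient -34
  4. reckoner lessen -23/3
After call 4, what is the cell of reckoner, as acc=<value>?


-- reckoner load(x=-83) == -83
-- reckoner load(x=-37/5) == -37/5
-- reckoner quotient(x=-34) == 37/170
-- reckoner lessen(x=-23/3) == 4021/510

Answer: acc=4021/510


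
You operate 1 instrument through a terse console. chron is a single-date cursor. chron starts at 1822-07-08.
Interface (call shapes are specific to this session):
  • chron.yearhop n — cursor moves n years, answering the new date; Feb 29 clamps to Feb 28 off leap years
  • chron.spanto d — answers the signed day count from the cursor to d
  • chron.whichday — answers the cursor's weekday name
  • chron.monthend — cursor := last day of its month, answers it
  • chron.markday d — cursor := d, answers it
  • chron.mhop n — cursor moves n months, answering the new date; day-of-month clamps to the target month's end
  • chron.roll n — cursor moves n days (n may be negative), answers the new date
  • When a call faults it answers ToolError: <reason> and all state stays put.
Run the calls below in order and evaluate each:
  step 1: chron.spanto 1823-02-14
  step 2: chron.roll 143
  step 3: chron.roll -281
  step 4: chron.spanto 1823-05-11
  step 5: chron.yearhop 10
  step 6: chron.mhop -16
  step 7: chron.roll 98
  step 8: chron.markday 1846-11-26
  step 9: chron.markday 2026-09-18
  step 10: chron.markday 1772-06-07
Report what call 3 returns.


==> chron.spanto(d='1823-02-14')
<== 221
==> chron.roll(n='143')
<== 1822-11-28
==> chron.roll(n='-281')
<== 1822-02-20
==> chron.spanto(d='1823-05-11')
<== 445
==> chron.yearhop(n='10')
<== 1832-02-20
==> chron.mhop(n='-16')
<== 1830-10-20
==> chron.roll(n='98')
<== 1831-01-26
==> chron.markday(d='1846-11-26')
<== 1846-11-26
==> chron.markday(d='2026-09-18')
<== 2026-09-18
==> chron.markday(d='1772-06-07')
<== 1772-06-07

Answer: 1822-02-20
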